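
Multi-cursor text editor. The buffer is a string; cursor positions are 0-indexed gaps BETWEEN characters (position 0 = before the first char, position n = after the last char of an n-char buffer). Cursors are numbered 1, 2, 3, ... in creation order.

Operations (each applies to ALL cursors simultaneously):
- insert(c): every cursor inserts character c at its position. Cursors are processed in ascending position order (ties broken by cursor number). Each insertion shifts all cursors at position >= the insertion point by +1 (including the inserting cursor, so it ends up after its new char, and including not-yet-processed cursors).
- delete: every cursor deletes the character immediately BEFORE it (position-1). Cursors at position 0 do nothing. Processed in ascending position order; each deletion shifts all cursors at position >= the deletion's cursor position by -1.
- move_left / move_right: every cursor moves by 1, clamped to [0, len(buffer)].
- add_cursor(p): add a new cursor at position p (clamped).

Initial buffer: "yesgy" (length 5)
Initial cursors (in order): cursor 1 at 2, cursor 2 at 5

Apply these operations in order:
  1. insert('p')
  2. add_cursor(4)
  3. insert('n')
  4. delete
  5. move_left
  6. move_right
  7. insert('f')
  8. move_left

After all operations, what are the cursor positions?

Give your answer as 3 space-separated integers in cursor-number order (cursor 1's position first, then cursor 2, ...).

Answer: 3 9 5

Derivation:
After op 1 (insert('p')): buffer="yepsgyp" (len 7), cursors c1@3 c2@7, authorship ..1...2
After op 2 (add_cursor(4)): buffer="yepsgyp" (len 7), cursors c1@3 c3@4 c2@7, authorship ..1...2
After op 3 (insert('n')): buffer="yepnsngypn" (len 10), cursors c1@4 c3@6 c2@10, authorship ..11.3..22
After op 4 (delete): buffer="yepsgyp" (len 7), cursors c1@3 c3@4 c2@7, authorship ..1...2
After op 5 (move_left): buffer="yepsgyp" (len 7), cursors c1@2 c3@3 c2@6, authorship ..1...2
After op 6 (move_right): buffer="yepsgyp" (len 7), cursors c1@3 c3@4 c2@7, authorship ..1...2
After op 7 (insert('f')): buffer="yepfsfgypf" (len 10), cursors c1@4 c3@6 c2@10, authorship ..11.3..22
After op 8 (move_left): buffer="yepfsfgypf" (len 10), cursors c1@3 c3@5 c2@9, authorship ..11.3..22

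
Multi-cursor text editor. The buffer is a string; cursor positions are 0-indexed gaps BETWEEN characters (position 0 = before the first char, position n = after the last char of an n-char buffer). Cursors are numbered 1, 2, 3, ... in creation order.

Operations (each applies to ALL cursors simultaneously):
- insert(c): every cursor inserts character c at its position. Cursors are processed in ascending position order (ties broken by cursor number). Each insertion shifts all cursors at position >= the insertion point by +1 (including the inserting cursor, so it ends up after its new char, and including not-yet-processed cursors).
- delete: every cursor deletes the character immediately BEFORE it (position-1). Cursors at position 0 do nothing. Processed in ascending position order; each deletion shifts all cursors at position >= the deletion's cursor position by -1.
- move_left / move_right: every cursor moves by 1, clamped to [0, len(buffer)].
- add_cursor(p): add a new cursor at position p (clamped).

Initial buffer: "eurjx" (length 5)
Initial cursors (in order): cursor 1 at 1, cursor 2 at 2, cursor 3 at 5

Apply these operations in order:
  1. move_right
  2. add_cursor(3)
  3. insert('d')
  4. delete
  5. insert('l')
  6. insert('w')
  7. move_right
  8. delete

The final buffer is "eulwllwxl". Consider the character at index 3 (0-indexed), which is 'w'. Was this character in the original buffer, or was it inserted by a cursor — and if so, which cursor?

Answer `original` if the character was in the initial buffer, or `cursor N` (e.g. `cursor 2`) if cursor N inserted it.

After op 1 (move_right): buffer="eurjx" (len 5), cursors c1@2 c2@3 c3@5, authorship .....
After op 2 (add_cursor(3)): buffer="eurjx" (len 5), cursors c1@2 c2@3 c4@3 c3@5, authorship .....
After op 3 (insert('d')): buffer="eudrddjxd" (len 9), cursors c1@3 c2@6 c4@6 c3@9, authorship ..1.24..3
After op 4 (delete): buffer="eurjx" (len 5), cursors c1@2 c2@3 c4@3 c3@5, authorship .....
After op 5 (insert('l')): buffer="eulrlljxl" (len 9), cursors c1@3 c2@6 c4@6 c3@9, authorship ..1.24..3
After op 6 (insert('w')): buffer="eulwrllwwjxlw" (len 13), cursors c1@4 c2@9 c4@9 c3@13, authorship ..11.2424..33
After op 7 (move_right): buffer="eulwrllwwjxlw" (len 13), cursors c1@5 c2@10 c4@10 c3@13, authorship ..11.2424..33
After op 8 (delete): buffer="eulwllwxl" (len 9), cursors c1@4 c2@7 c4@7 c3@9, authorship ..11242.3
Authorship (.=original, N=cursor N): . . 1 1 2 4 2 . 3
Index 3: author = 1

Answer: cursor 1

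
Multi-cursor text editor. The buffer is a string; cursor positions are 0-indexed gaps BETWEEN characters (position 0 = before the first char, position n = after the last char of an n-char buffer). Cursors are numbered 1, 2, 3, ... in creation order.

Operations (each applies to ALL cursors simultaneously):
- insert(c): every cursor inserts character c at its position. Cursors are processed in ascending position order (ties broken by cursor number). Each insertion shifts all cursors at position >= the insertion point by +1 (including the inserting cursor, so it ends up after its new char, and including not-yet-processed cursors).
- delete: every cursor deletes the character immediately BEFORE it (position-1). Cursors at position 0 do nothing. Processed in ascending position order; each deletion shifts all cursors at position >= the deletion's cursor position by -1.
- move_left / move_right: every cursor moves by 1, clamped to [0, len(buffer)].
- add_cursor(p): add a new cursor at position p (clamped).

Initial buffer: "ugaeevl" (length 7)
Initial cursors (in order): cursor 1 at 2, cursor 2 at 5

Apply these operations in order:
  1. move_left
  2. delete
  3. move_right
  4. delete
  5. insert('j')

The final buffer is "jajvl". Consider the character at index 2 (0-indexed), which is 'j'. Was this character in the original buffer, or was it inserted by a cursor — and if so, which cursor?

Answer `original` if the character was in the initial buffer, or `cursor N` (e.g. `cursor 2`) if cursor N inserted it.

After op 1 (move_left): buffer="ugaeevl" (len 7), cursors c1@1 c2@4, authorship .......
After op 2 (delete): buffer="gaevl" (len 5), cursors c1@0 c2@2, authorship .....
After op 3 (move_right): buffer="gaevl" (len 5), cursors c1@1 c2@3, authorship .....
After op 4 (delete): buffer="avl" (len 3), cursors c1@0 c2@1, authorship ...
After op 5 (insert('j')): buffer="jajvl" (len 5), cursors c1@1 c2@3, authorship 1.2..
Authorship (.=original, N=cursor N): 1 . 2 . .
Index 2: author = 2

Answer: cursor 2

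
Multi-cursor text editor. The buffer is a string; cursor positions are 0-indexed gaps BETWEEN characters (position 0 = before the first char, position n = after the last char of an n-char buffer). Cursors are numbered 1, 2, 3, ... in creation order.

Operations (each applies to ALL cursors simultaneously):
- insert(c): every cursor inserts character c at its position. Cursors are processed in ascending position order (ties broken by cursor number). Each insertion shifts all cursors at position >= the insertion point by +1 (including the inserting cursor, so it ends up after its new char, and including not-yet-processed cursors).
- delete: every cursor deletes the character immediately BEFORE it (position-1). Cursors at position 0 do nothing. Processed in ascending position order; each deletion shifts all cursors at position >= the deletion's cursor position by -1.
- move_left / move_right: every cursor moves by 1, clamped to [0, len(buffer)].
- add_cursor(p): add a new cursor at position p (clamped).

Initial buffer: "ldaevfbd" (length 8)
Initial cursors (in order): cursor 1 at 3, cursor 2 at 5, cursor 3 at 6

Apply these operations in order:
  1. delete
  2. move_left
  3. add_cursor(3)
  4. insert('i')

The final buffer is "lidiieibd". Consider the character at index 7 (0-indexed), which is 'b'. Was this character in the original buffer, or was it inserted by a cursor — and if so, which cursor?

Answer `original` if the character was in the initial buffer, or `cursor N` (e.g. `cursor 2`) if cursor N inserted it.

After op 1 (delete): buffer="ldebd" (len 5), cursors c1@2 c2@3 c3@3, authorship .....
After op 2 (move_left): buffer="ldebd" (len 5), cursors c1@1 c2@2 c3@2, authorship .....
After op 3 (add_cursor(3)): buffer="ldebd" (len 5), cursors c1@1 c2@2 c3@2 c4@3, authorship .....
After op 4 (insert('i')): buffer="lidiieibd" (len 9), cursors c1@2 c2@5 c3@5 c4@7, authorship .1.23.4..
Authorship (.=original, N=cursor N): . 1 . 2 3 . 4 . .
Index 7: author = original

Answer: original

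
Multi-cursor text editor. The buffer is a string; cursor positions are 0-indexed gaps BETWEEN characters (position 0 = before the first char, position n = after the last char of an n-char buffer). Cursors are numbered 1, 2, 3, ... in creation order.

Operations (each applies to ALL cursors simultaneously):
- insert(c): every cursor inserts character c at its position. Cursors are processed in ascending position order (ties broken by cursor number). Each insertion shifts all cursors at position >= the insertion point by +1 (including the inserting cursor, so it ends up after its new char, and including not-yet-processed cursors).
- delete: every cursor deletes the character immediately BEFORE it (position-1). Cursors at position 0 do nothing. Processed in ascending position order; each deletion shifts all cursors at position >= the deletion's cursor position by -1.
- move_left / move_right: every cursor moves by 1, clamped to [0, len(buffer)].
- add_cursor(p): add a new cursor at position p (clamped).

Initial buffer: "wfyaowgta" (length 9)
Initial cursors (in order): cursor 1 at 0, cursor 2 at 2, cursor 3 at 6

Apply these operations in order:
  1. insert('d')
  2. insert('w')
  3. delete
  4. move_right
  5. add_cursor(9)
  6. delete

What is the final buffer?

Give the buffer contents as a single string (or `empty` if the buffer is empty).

Answer: dfdaowta

Derivation:
After op 1 (insert('d')): buffer="dwfdyaowdgta" (len 12), cursors c1@1 c2@4 c3@9, authorship 1..2....3...
After op 2 (insert('w')): buffer="dwwfdwyaowdwgta" (len 15), cursors c1@2 c2@6 c3@12, authorship 11..22....33...
After op 3 (delete): buffer="dwfdyaowdgta" (len 12), cursors c1@1 c2@4 c3@9, authorship 1..2....3...
After op 4 (move_right): buffer="dwfdyaowdgta" (len 12), cursors c1@2 c2@5 c3@10, authorship 1..2....3...
After op 5 (add_cursor(9)): buffer="dwfdyaowdgta" (len 12), cursors c1@2 c2@5 c4@9 c3@10, authorship 1..2....3...
After op 6 (delete): buffer="dfdaowta" (len 8), cursors c1@1 c2@3 c3@6 c4@6, authorship 1.2.....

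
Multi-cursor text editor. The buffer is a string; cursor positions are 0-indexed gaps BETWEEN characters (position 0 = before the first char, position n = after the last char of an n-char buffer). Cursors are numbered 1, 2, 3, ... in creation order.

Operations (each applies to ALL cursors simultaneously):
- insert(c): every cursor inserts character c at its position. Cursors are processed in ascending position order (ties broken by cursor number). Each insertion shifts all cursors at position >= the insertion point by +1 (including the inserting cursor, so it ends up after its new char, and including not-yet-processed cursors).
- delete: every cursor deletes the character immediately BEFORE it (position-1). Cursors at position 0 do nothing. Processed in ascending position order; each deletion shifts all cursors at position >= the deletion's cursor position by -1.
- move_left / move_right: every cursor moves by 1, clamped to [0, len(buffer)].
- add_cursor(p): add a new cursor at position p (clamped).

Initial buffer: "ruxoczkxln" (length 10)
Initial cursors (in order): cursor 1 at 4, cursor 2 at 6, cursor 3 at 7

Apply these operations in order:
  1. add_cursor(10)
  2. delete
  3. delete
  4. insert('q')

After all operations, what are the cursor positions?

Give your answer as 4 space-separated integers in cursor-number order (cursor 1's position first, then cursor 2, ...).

Answer: 4 4 4 6

Derivation:
After op 1 (add_cursor(10)): buffer="ruxoczkxln" (len 10), cursors c1@4 c2@6 c3@7 c4@10, authorship ..........
After op 2 (delete): buffer="ruxcxl" (len 6), cursors c1@3 c2@4 c3@4 c4@6, authorship ......
After op 3 (delete): buffer="rx" (len 2), cursors c1@1 c2@1 c3@1 c4@2, authorship ..
After op 4 (insert('q')): buffer="rqqqxq" (len 6), cursors c1@4 c2@4 c3@4 c4@6, authorship .123.4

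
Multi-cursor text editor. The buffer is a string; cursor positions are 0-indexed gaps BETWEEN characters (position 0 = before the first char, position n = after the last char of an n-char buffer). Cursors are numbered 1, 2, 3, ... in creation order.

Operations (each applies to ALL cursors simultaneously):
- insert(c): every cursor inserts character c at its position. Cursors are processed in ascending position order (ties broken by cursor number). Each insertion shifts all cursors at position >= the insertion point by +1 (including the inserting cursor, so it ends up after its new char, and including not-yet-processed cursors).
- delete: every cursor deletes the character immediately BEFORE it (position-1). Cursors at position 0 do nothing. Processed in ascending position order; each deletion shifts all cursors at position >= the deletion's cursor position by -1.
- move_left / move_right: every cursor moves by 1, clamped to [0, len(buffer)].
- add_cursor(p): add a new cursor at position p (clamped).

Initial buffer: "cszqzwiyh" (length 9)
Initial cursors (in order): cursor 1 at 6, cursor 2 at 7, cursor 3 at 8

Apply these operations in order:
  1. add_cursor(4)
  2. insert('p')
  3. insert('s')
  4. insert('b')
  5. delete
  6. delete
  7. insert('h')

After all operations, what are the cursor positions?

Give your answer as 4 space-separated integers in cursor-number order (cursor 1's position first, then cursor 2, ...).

Answer: 10 13 16 6

Derivation:
After op 1 (add_cursor(4)): buffer="cszqzwiyh" (len 9), cursors c4@4 c1@6 c2@7 c3@8, authorship .........
After op 2 (insert('p')): buffer="cszqpzwpipyph" (len 13), cursors c4@5 c1@8 c2@10 c3@12, authorship ....4..1.2.3.
After op 3 (insert('s')): buffer="cszqpszwpsipsypsh" (len 17), cursors c4@6 c1@10 c2@13 c3@16, authorship ....44..11.22.33.
After op 4 (insert('b')): buffer="cszqpsbzwpsbipsbypsbh" (len 21), cursors c4@7 c1@12 c2@16 c3@20, authorship ....444..111.222.333.
After op 5 (delete): buffer="cszqpszwpsipsypsh" (len 17), cursors c4@6 c1@10 c2@13 c3@16, authorship ....44..11.22.33.
After op 6 (delete): buffer="cszqpzwpipyph" (len 13), cursors c4@5 c1@8 c2@10 c3@12, authorship ....4..1.2.3.
After op 7 (insert('h')): buffer="cszqphzwphiphyphh" (len 17), cursors c4@6 c1@10 c2@13 c3@16, authorship ....44..11.22.33.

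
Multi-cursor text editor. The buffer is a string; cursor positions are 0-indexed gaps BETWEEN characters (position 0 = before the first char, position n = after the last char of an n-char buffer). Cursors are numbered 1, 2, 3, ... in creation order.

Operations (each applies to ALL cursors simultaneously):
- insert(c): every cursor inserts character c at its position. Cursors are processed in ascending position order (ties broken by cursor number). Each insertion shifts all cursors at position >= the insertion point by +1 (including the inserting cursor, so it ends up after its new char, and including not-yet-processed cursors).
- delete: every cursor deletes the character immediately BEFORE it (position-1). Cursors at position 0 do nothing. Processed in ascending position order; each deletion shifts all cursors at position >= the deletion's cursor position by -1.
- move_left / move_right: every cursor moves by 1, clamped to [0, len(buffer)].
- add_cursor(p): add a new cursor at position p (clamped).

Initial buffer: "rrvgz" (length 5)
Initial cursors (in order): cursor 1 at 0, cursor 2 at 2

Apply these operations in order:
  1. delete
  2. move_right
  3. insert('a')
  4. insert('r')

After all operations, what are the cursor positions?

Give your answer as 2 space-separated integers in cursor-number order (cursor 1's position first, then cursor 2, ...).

Answer: 3 6

Derivation:
After op 1 (delete): buffer="rvgz" (len 4), cursors c1@0 c2@1, authorship ....
After op 2 (move_right): buffer="rvgz" (len 4), cursors c1@1 c2@2, authorship ....
After op 3 (insert('a')): buffer="ravagz" (len 6), cursors c1@2 c2@4, authorship .1.2..
After op 4 (insert('r')): buffer="rarvargz" (len 8), cursors c1@3 c2@6, authorship .11.22..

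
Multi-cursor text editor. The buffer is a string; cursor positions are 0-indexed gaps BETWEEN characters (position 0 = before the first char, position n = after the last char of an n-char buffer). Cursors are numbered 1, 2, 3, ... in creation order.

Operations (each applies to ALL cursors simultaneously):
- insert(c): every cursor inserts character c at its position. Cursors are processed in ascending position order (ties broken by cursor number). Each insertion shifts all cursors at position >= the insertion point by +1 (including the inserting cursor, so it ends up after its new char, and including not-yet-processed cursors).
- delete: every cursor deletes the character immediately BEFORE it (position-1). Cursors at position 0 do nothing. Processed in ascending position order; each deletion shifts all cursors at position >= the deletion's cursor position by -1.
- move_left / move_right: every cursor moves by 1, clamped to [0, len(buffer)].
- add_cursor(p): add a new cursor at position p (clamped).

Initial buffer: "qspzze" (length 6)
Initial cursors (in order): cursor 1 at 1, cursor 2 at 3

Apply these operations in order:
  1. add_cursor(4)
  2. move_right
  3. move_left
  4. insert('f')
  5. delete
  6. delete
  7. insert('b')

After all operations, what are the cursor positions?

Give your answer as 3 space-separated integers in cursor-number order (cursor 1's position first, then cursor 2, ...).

Answer: 1 4 4

Derivation:
After op 1 (add_cursor(4)): buffer="qspzze" (len 6), cursors c1@1 c2@3 c3@4, authorship ......
After op 2 (move_right): buffer="qspzze" (len 6), cursors c1@2 c2@4 c3@5, authorship ......
After op 3 (move_left): buffer="qspzze" (len 6), cursors c1@1 c2@3 c3@4, authorship ......
After op 4 (insert('f')): buffer="qfspfzfze" (len 9), cursors c1@2 c2@5 c3@7, authorship .1..2.3..
After op 5 (delete): buffer="qspzze" (len 6), cursors c1@1 c2@3 c3@4, authorship ......
After op 6 (delete): buffer="sze" (len 3), cursors c1@0 c2@1 c3@1, authorship ...
After op 7 (insert('b')): buffer="bsbbze" (len 6), cursors c1@1 c2@4 c3@4, authorship 1.23..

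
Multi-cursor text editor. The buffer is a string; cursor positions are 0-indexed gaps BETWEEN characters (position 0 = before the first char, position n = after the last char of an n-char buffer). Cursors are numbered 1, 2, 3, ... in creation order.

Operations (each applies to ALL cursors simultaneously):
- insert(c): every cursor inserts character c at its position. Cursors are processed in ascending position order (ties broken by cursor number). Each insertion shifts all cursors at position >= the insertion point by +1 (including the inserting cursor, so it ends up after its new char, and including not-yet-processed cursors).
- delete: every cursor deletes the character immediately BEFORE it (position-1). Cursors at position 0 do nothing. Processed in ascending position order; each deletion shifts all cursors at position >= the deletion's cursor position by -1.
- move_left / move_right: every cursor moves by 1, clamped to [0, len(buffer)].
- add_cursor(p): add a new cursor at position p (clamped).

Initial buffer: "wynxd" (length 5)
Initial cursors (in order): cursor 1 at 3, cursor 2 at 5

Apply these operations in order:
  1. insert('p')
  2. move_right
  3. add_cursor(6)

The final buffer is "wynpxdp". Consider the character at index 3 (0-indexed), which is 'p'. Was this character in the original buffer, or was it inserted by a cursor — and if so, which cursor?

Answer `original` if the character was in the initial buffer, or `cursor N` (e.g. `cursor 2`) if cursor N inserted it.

After op 1 (insert('p')): buffer="wynpxdp" (len 7), cursors c1@4 c2@7, authorship ...1..2
After op 2 (move_right): buffer="wynpxdp" (len 7), cursors c1@5 c2@7, authorship ...1..2
After op 3 (add_cursor(6)): buffer="wynpxdp" (len 7), cursors c1@5 c3@6 c2@7, authorship ...1..2
Authorship (.=original, N=cursor N): . . . 1 . . 2
Index 3: author = 1

Answer: cursor 1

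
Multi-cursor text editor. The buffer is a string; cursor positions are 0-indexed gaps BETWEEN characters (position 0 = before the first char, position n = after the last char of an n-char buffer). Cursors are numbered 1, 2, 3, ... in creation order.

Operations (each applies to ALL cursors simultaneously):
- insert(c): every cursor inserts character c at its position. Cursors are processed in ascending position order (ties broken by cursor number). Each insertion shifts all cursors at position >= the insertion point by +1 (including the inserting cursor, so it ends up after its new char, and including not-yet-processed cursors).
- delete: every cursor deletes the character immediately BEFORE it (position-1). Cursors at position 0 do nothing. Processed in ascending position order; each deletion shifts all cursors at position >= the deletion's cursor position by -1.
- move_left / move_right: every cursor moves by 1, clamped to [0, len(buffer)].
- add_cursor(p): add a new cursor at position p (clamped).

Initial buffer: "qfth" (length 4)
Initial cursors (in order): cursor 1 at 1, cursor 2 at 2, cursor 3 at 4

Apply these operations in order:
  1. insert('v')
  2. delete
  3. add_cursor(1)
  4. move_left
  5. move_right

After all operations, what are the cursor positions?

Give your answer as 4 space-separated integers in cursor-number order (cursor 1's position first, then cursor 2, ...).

Answer: 1 2 4 1

Derivation:
After op 1 (insert('v')): buffer="qvfvthv" (len 7), cursors c1@2 c2@4 c3@7, authorship .1.2..3
After op 2 (delete): buffer="qfth" (len 4), cursors c1@1 c2@2 c3@4, authorship ....
After op 3 (add_cursor(1)): buffer="qfth" (len 4), cursors c1@1 c4@1 c2@2 c3@4, authorship ....
After op 4 (move_left): buffer="qfth" (len 4), cursors c1@0 c4@0 c2@1 c3@3, authorship ....
After op 5 (move_right): buffer="qfth" (len 4), cursors c1@1 c4@1 c2@2 c3@4, authorship ....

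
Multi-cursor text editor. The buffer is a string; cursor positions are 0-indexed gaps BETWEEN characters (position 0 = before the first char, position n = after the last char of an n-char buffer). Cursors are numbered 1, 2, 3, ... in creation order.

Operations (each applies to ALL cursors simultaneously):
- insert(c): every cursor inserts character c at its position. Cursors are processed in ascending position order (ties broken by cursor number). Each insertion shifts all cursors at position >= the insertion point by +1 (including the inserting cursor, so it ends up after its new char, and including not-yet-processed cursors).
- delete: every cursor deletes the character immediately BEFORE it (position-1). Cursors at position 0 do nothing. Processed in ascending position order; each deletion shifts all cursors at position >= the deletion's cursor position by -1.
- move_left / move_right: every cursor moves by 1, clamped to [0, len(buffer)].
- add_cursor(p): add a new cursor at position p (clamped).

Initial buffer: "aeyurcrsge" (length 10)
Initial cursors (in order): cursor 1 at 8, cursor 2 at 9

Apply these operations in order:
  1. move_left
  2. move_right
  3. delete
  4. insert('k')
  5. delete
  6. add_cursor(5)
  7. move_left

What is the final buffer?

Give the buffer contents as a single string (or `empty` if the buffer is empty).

After op 1 (move_left): buffer="aeyurcrsge" (len 10), cursors c1@7 c2@8, authorship ..........
After op 2 (move_right): buffer="aeyurcrsge" (len 10), cursors c1@8 c2@9, authorship ..........
After op 3 (delete): buffer="aeyurcre" (len 8), cursors c1@7 c2@7, authorship ........
After op 4 (insert('k')): buffer="aeyurcrkke" (len 10), cursors c1@9 c2@9, authorship .......12.
After op 5 (delete): buffer="aeyurcre" (len 8), cursors c1@7 c2@7, authorship ........
After op 6 (add_cursor(5)): buffer="aeyurcre" (len 8), cursors c3@5 c1@7 c2@7, authorship ........
After op 7 (move_left): buffer="aeyurcre" (len 8), cursors c3@4 c1@6 c2@6, authorship ........

Answer: aeyurcre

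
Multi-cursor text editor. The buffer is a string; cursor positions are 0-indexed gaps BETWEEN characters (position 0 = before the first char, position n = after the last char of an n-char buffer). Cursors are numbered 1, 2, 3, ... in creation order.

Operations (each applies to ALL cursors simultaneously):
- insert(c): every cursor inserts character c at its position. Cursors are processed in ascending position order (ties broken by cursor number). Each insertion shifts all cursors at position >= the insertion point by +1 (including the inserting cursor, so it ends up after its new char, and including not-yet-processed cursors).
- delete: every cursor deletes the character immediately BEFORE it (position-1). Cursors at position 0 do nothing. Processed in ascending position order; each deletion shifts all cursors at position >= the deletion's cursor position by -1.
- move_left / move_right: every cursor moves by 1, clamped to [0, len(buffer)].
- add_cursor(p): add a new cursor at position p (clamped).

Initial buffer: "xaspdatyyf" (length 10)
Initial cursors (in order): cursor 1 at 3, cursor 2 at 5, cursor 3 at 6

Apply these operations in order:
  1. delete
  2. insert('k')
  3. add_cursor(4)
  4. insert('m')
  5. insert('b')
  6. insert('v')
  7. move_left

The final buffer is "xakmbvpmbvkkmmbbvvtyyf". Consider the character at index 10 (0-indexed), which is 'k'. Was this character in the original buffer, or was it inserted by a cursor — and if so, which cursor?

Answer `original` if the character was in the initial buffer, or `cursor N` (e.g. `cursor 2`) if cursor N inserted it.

Answer: cursor 2

Derivation:
After op 1 (delete): buffer="xaptyyf" (len 7), cursors c1@2 c2@3 c3@3, authorship .......
After op 2 (insert('k')): buffer="xakpkktyyf" (len 10), cursors c1@3 c2@6 c3@6, authorship ..1.23....
After op 3 (add_cursor(4)): buffer="xakpkktyyf" (len 10), cursors c1@3 c4@4 c2@6 c3@6, authorship ..1.23....
After op 4 (insert('m')): buffer="xakmpmkkmmtyyf" (len 14), cursors c1@4 c4@6 c2@10 c3@10, authorship ..11.42323....
After op 5 (insert('b')): buffer="xakmbpmbkkmmbbtyyf" (len 18), cursors c1@5 c4@8 c2@14 c3@14, authorship ..111.44232323....
After op 6 (insert('v')): buffer="xakmbvpmbvkkmmbbvvtyyf" (len 22), cursors c1@6 c4@10 c2@18 c3@18, authorship ..1111.44423232323....
After op 7 (move_left): buffer="xakmbvpmbvkkmmbbvvtyyf" (len 22), cursors c1@5 c4@9 c2@17 c3@17, authorship ..1111.44423232323....
Authorship (.=original, N=cursor N): . . 1 1 1 1 . 4 4 4 2 3 2 3 2 3 2 3 . . . .
Index 10: author = 2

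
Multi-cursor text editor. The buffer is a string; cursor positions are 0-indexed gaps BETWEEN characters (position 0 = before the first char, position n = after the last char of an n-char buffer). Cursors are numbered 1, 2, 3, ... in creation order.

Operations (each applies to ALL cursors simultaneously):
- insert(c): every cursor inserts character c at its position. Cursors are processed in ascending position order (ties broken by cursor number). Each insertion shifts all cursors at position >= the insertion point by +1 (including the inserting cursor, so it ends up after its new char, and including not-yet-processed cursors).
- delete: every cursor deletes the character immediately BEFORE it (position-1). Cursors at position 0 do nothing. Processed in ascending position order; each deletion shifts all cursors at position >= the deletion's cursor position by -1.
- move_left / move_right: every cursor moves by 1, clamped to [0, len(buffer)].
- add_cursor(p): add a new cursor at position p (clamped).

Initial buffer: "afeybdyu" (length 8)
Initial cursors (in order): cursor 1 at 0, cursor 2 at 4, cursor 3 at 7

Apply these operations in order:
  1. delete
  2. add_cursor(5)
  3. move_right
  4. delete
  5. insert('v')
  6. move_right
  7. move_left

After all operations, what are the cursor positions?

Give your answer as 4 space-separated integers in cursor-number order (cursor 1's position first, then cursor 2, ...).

After op 1 (delete): buffer="afebdu" (len 6), cursors c1@0 c2@3 c3@5, authorship ......
After op 2 (add_cursor(5)): buffer="afebdu" (len 6), cursors c1@0 c2@3 c3@5 c4@5, authorship ......
After op 3 (move_right): buffer="afebdu" (len 6), cursors c1@1 c2@4 c3@6 c4@6, authorship ......
After op 4 (delete): buffer="fe" (len 2), cursors c1@0 c2@2 c3@2 c4@2, authorship ..
After op 5 (insert('v')): buffer="vfevvv" (len 6), cursors c1@1 c2@6 c3@6 c4@6, authorship 1..234
After op 6 (move_right): buffer="vfevvv" (len 6), cursors c1@2 c2@6 c3@6 c4@6, authorship 1..234
After op 7 (move_left): buffer="vfevvv" (len 6), cursors c1@1 c2@5 c3@5 c4@5, authorship 1..234

Answer: 1 5 5 5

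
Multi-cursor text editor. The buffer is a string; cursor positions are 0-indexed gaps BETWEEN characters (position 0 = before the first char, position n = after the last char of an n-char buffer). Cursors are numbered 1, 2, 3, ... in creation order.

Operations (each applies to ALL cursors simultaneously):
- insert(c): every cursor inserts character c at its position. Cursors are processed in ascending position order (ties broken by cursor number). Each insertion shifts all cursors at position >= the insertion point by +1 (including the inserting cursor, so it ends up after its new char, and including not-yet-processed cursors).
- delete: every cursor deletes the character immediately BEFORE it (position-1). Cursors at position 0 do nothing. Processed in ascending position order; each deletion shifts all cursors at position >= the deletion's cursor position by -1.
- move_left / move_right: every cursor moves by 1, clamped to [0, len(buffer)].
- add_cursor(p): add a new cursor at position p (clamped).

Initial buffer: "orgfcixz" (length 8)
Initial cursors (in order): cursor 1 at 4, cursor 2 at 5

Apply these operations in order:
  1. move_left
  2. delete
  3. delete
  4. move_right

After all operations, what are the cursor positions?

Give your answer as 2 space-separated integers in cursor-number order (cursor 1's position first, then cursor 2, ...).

Answer: 1 1

Derivation:
After op 1 (move_left): buffer="orgfcixz" (len 8), cursors c1@3 c2@4, authorship ........
After op 2 (delete): buffer="orcixz" (len 6), cursors c1@2 c2@2, authorship ......
After op 3 (delete): buffer="cixz" (len 4), cursors c1@0 c2@0, authorship ....
After op 4 (move_right): buffer="cixz" (len 4), cursors c1@1 c2@1, authorship ....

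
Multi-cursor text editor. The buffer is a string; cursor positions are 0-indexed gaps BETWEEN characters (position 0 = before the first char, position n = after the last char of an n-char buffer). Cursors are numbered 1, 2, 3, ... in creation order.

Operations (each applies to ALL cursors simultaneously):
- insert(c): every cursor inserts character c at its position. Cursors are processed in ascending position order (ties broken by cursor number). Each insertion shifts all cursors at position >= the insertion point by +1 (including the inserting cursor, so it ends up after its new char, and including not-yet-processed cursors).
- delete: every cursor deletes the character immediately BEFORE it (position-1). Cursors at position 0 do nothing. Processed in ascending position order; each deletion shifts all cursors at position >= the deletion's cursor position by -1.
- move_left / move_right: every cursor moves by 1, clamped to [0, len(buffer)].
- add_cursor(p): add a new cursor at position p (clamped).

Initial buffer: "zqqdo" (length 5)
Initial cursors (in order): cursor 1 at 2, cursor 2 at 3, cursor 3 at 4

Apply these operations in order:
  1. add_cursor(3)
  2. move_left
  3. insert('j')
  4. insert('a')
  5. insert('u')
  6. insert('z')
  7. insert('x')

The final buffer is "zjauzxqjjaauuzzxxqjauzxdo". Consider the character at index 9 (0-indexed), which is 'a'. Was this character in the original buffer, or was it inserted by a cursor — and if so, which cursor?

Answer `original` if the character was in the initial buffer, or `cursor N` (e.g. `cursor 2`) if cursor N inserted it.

Answer: cursor 2

Derivation:
After op 1 (add_cursor(3)): buffer="zqqdo" (len 5), cursors c1@2 c2@3 c4@3 c3@4, authorship .....
After op 2 (move_left): buffer="zqqdo" (len 5), cursors c1@1 c2@2 c4@2 c3@3, authorship .....
After op 3 (insert('j')): buffer="zjqjjqjdo" (len 9), cursors c1@2 c2@5 c4@5 c3@7, authorship .1.24.3..
After op 4 (insert('a')): buffer="zjaqjjaaqjado" (len 13), cursors c1@3 c2@8 c4@8 c3@11, authorship .11.2424.33..
After op 5 (insert('u')): buffer="zjauqjjaauuqjaudo" (len 17), cursors c1@4 c2@11 c4@11 c3@15, authorship .111.242424.333..
After op 6 (insert('z')): buffer="zjauzqjjaauuzzqjauzdo" (len 21), cursors c1@5 c2@14 c4@14 c3@19, authorship .1111.24242424.3333..
After op 7 (insert('x')): buffer="zjauzxqjjaauuzzxxqjauzxdo" (len 25), cursors c1@6 c2@17 c4@17 c3@23, authorship .11111.2424242424.33333..
Authorship (.=original, N=cursor N): . 1 1 1 1 1 . 2 4 2 4 2 4 2 4 2 4 . 3 3 3 3 3 . .
Index 9: author = 2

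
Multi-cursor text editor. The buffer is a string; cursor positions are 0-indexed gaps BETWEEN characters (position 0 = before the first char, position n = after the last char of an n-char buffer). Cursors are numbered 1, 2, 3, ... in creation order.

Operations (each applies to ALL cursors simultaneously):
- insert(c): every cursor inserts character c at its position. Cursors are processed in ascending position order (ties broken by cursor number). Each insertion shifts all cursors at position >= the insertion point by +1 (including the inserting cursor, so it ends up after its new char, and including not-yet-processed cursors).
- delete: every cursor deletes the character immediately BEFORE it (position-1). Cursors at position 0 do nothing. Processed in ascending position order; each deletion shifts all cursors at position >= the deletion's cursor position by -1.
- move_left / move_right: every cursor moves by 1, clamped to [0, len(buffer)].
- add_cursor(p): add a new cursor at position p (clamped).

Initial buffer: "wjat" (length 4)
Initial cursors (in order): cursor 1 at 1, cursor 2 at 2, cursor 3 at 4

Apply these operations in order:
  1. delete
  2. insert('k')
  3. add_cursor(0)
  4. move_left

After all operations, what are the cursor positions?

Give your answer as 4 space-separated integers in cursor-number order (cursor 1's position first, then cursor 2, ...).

After op 1 (delete): buffer="a" (len 1), cursors c1@0 c2@0 c3@1, authorship .
After op 2 (insert('k')): buffer="kkak" (len 4), cursors c1@2 c2@2 c3@4, authorship 12.3
After op 3 (add_cursor(0)): buffer="kkak" (len 4), cursors c4@0 c1@2 c2@2 c3@4, authorship 12.3
After op 4 (move_left): buffer="kkak" (len 4), cursors c4@0 c1@1 c2@1 c3@3, authorship 12.3

Answer: 1 1 3 0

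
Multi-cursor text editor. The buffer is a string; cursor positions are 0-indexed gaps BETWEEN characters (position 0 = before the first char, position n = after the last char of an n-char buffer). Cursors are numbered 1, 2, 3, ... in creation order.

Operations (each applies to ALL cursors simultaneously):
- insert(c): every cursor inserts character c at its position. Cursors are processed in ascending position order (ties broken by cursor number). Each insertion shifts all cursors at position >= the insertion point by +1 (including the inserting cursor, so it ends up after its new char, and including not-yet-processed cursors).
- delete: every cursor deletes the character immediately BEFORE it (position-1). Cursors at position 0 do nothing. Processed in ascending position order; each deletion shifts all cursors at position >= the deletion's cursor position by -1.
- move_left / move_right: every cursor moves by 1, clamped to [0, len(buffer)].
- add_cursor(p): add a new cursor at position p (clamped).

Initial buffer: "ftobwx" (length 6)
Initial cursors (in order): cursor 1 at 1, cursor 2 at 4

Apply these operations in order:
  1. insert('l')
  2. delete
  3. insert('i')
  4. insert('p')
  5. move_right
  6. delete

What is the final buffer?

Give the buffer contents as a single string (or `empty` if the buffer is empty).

Answer: fipobipx

Derivation:
After op 1 (insert('l')): buffer="fltoblwx" (len 8), cursors c1@2 c2@6, authorship .1...2..
After op 2 (delete): buffer="ftobwx" (len 6), cursors c1@1 c2@4, authorship ......
After op 3 (insert('i')): buffer="fitobiwx" (len 8), cursors c1@2 c2@6, authorship .1...2..
After op 4 (insert('p')): buffer="fiptobipwx" (len 10), cursors c1@3 c2@8, authorship .11...22..
After op 5 (move_right): buffer="fiptobipwx" (len 10), cursors c1@4 c2@9, authorship .11...22..
After op 6 (delete): buffer="fipobipx" (len 8), cursors c1@3 c2@7, authorship .11..22.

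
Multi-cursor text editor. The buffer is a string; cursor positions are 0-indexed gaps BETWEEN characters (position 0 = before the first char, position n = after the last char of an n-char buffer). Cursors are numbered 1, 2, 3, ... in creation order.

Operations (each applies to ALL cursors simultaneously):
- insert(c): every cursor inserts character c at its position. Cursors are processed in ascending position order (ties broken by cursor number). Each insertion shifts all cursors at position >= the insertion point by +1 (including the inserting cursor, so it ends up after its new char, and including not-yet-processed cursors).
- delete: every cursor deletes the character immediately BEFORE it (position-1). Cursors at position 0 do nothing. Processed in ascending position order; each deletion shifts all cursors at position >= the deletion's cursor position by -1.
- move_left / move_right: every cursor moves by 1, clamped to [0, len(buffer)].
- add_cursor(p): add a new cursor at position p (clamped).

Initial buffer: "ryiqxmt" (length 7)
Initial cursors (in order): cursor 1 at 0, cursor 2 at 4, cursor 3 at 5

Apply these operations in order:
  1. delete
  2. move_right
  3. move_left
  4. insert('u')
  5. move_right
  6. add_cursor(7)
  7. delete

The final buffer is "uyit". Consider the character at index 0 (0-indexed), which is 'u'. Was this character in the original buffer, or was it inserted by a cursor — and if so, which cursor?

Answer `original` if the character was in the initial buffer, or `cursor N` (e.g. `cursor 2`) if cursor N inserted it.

Answer: cursor 1

Derivation:
After op 1 (delete): buffer="ryimt" (len 5), cursors c1@0 c2@3 c3@3, authorship .....
After op 2 (move_right): buffer="ryimt" (len 5), cursors c1@1 c2@4 c3@4, authorship .....
After op 3 (move_left): buffer="ryimt" (len 5), cursors c1@0 c2@3 c3@3, authorship .....
After op 4 (insert('u')): buffer="uryiuumt" (len 8), cursors c1@1 c2@6 c3@6, authorship 1...23..
After op 5 (move_right): buffer="uryiuumt" (len 8), cursors c1@2 c2@7 c3@7, authorship 1...23..
After op 6 (add_cursor(7)): buffer="uryiuumt" (len 8), cursors c1@2 c2@7 c3@7 c4@7, authorship 1...23..
After op 7 (delete): buffer="uyit" (len 4), cursors c1@1 c2@3 c3@3 c4@3, authorship 1...
Authorship (.=original, N=cursor N): 1 . . .
Index 0: author = 1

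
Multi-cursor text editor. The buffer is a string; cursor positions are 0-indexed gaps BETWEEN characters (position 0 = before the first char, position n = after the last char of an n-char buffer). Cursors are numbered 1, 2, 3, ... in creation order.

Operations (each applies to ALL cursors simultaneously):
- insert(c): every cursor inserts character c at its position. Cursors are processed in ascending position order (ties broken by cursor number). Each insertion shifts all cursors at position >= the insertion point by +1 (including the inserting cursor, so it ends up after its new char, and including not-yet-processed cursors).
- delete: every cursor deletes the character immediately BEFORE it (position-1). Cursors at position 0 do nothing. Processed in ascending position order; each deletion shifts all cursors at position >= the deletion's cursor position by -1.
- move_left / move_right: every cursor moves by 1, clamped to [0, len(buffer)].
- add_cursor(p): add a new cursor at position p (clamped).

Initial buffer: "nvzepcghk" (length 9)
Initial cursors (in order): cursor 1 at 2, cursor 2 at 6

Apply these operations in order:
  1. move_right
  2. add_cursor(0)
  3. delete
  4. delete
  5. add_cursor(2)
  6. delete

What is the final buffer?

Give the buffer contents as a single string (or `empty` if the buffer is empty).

Answer: hk

Derivation:
After op 1 (move_right): buffer="nvzepcghk" (len 9), cursors c1@3 c2@7, authorship .........
After op 2 (add_cursor(0)): buffer="nvzepcghk" (len 9), cursors c3@0 c1@3 c2@7, authorship .........
After op 3 (delete): buffer="nvepchk" (len 7), cursors c3@0 c1@2 c2@5, authorship .......
After op 4 (delete): buffer="nephk" (len 5), cursors c3@0 c1@1 c2@3, authorship .....
After op 5 (add_cursor(2)): buffer="nephk" (len 5), cursors c3@0 c1@1 c4@2 c2@3, authorship .....
After op 6 (delete): buffer="hk" (len 2), cursors c1@0 c2@0 c3@0 c4@0, authorship ..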